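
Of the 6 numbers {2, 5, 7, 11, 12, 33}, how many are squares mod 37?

(2/37) = -1 → non-residue.
(5/37) = -1 → non-residue.
(7/37) = +1 → QR.
(11/37) = +1 → QR.
(12/37) = +1 → QR.
(33/37) = +1 → QR.
Total quadratic residues among the 6: 4.

4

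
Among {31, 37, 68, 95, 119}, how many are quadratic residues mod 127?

(31/127) = +1 → QR.
(37/127) = +1 → QR.
(68/127) = +1 → QR.
(95/127) = -1 → non-residue.
(119/127) = -1 → non-residue.
Total quadratic residues among the 5: 3.

3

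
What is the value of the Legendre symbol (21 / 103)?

Euler's criterion: (21/103) ≡ 21^51 (mod 103).
21^2 ≡ 29 (mod 103)
21^4 ≡ 17 (mod 103)
21^8 ≡ 83 (mod 103)
21^16 ≡ 91 (mod 103)
21^32 ≡ 41 (mod 103)
21^51 = 21^(32+16+2+1) ≡ 102 (mod 103).
Result is 102 ≡ −1, so (21/103) = −1.

-1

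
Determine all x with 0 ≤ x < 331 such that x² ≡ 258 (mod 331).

Since 331 ≡ 3 (mod 4), a square root of 258 is 258^((331+1)/4) = 258^83 mod 331.
Repeated squaring: 258^2≡33, 258^4≡96, 258^8≡279, 258^16≡56, 258^32≡157, 258^64≡155 (mod 331).
258^83 = 258^(64+16+2+1) ≡ 143 (mod 331).
Check: 143² = 20449 ≡ 258 (mod 331). The two roots are 143 and 188.

143, 188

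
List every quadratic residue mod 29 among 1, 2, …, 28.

Square k = 1,…,14 (k and 29−k give the same square):
1²=1, 2²=4, 3²=9, 4²=16, 5²=25, 6²≡7, 7²≡20, 8²≡6, 9²≡23, 10²≡13, 11²≡5, 12²≡28, 13²≡24, 14²≡22 (mod 29).
So the quadratic residues mod 29 are {1, 4, 5, 6, 7, 9, 13, 16, 20, 22, 23, 24, 25, 28}.

1,4,5,6,7,9,13,16,20,22,23,24,25,28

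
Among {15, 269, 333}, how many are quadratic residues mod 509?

1

(15/509) = -1 → non-residue.
(269/509) = -1 → non-residue.
(333/509) = +1 → QR.
Total quadratic residues among the 3: 1.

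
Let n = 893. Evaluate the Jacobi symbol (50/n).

Pull out 2: since 893 ≡ 5 (mod 8), (2/893) = -1.
Reciprocity: 25 ≡ 1 and 893 ≡ 1 (mod 4), so (25/893) = +(893/25).
Reduce top mod 25: now compute (18/25).
Pull out 2: since 25 ≡ 1 (mod 8), (2/25) = +1.
Reciprocity: 9 ≡ 1 and 25 ≡ 1 (mod 4), so (9/25) = +(25/9).
Reduce top mod 9: now compute (7/9).
Reciprocity: 7 ≡ 3 and 9 ≡ 1 (mod 4), so (7/9) = +(9/7).
Reduce top mod 7: now compute (2/7).
Pull out 2: since 7 ≡ 7 (mod 8), (2/7) = +1.
Reached (1/7) = 1. Collecting the sign flips along the way, the symbol is -1.

-1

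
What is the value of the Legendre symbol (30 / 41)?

-1

Pull out 2: since 41 ≡ 1 (mod 8), (2/41) = +1.
Reciprocity: 15 ≡ 3 and 41 ≡ 1 (mod 4), so (15/41) = +(41/15).
Reduce top mod 15: now compute (11/15).
Reciprocity: 11 ≡ 3 and 15 ≡ 3 (mod 4), so (11/15) = −(15/11).
Reduce top mod 11: now compute (4/11).
Pull out 2^2: since 11 ≡ 3 (mod 8), (2/11) = -1, so (2/11)^2 = +1.
Reached (1/11) = 1. Collecting the sign flips along the way, the symbol is -1.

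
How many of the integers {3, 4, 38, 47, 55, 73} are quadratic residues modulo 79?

4

(3/79) = -1 → non-residue.
(4/79) = +1 → QR.
(38/79) = +1 → QR.
(47/79) = -1 → non-residue.
(55/79) = +1 → QR.
(73/79) = +1 → QR.
Total quadratic residues among the 6: 4.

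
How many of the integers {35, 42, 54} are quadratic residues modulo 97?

(35/97) = +1 → QR.
(42/97) = -1 → non-residue.
(54/97) = +1 → QR.
Total quadratic residues among the 3: 2.

2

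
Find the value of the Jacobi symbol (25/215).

Reciprocity: 25 ≡ 1 and 215 ≡ 3 (mod 4), so (25/215) = +(215/25).
Reduce top mod 25: now compute (15/25).
Reciprocity: 15 ≡ 3 and 25 ≡ 1 (mod 4), so (15/25) = +(25/15).
Reduce top mod 15: now compute (10/15).
Pull out 2: since 15 ≡ 7 (mod 8), (2/15) = +1.
Reciprocity: 5 ≡ 1 and 15 ≡ 3 (mod 4), so (5/15) = +(15/5).
Reduce top mod 5: now compute (0/5).
Top reduces to 0: gcd > 1, so the symbol is 0.

0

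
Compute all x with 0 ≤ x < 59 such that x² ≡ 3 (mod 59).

11, 48

Since 59 ≡ 3 (mod 4), a square root of 3 is 3^((59+1)/4) = 3^15 mod 59.
Repeated squaring: 3^2≡9, 3^4≡22, 3^8≡12 (mod 59).
3^15 = 3^(8+4+2+1) ≡ 48 (mod 59).
Check: 48² = 2304 ≡ 3 (mod 59). The two roots are 11 and 48.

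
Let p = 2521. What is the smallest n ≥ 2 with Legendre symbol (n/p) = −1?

(2/2521) = +1, so 2 is a residue.
(3/2521) = +1, so 3 is a residue.
(4/2521) = +1, so 4 is a residue.
(5/2521) = +1, so 5 is a residue.
(6/2521) = +1, so 6 is a residue.
(7/2521) = +1, so 7 is a residue.
(8/2521) = +1, so 8 is a residue.
(9/2521) = +1, so 9 is a residue.
(10/2521) = +1, so 10 is a residue.
(11/2521) = −1, so 11 is the smallest positive non-residue mod 2521.

11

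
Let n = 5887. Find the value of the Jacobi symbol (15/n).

1

Reciprocity: 15 ≡ 3 and 5887 ≡ 3 (mod 4), so (15/5887) = −(5887/15).
Reduce top mod 15: now compute (7/15).
Reciprocity: 7 ≡ 3 and 15 ≡ 3 (mod 4), so (7/15) = −(15/7).
Reduce top mod 7: now compute (1/7).
Reached (1/7) = 1. Collecting the sign flips along the way, the symbol is +1.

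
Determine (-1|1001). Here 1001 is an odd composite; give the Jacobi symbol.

1

First reduce: -1 ≡ 1000 (mod 1001).
Pull out 2^3: since 1001 ≡ 1 (mod 8), (2/1001) = +1, so (2/1001)^3 = +1.
Reciprocity: 125 ≡ 1 and 1001 ≡ 1 (mod 4), so (125/1001) = +(1001/125).
Reduce top mod 125: now compute (1/125).
Reached (1/125) = 1. Collecting the sign flips along the way, the symbol is +1.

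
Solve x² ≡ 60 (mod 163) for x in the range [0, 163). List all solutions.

68, 95

Since 163 ≡ 3 (mod 4), a square root of 60 is 60^((163+1)/4) = 60^41 mod 163.
Repeated squaring: 60^2≡14, 60^4≡33, 60^8≡111, 60^16≡96, 60^32≡88 (mod 163).
60^41 = 60^(32+8+1) ≡ 95 (mod 163).
Check: 95² = 9025 ≡ 60 (mod 163). The two roots are 68 and 95.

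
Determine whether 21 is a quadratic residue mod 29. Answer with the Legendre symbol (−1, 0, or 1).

-1

Reciprocity: 21 ≡ 1 and 29 ≡ 1 (mod 4), so (21/29) = +(29/21).
Reduce top mod 21: now compute (8/21).
Pull out 2^3: since 21 ≡ 5 (mod 8), (2/21) = -1, so (2/21)^3 = -1.
Reached (1/21) = 1. Collecting the sign flips along the way, the symbol is -1.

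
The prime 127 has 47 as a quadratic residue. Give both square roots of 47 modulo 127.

38, 89

Since 127 ≡ 3 (mod 4), a square root of 47 is 47^((127+1)/4) = 47^32 mod 127.
Repeated squaring: 47^2≡50, 47^4≡87, 47^8≡76, 47^16≡61, 47^32≡38 (mod 127).
47^32 = 47^(32) ≡ 38 (mod 127).
Check: 38² = 1444 ≡ 47 (mod 127). The two roots are 38 and 89.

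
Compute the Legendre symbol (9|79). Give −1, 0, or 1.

Reciprocity: 9 ≡ 1 and 79 ≡ 3 (mod 4), so (9/79) = +(79/9).
Reduce top mod 9: now compute (7/9).
Reciprocity: 7 ≡ 3 and 9 ≡ 1 (mod 4), so (7/9) = +(9/7).
Reduce top mod 7: now compute (2/7).
Pull out 2: since 7 ≡ 7 (mod 8), (2/7) = +1.
Reached (1/7) = 1. Collecting the sign flips along the way, the symbol is +1.

1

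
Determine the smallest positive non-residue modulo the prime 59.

2

(2/59) = −1, so 2 is the smallest positive non-residue mod 59.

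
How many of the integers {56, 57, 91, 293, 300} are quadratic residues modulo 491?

(56/491) = +1 → QR.
(57/491) = -1 → non-residue.
(91/491) = -1 → non-residue.
(293/491) = +1 → QR.
(300/491) = +1 → QR.
Total quadratic residues among the 5: 3.

3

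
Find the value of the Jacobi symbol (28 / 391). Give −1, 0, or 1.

1

Pull out 2^2: since 391 ≡ 7 (mod 8), (2/391) = +1, so (2/391)^2 = +1.
Reciprocity: 7 ≡ 3 and 391 ≡ 3 (mod 4), so (7/391) = −(391/7).
Reduce top mod 7: now compute (6/7).
Pull out 2: since 7 ≡ 7 (mod 8), (2/7) = +1.
Reciprocity: 3 ≡ 3 and 7 ≡ 3 (mod 4), so (3/7) = −(7/3).
Reduce top mod 3: now compute (1/3).
Reached (1/3) = 1. Collecting the sign flips along the way, the symbol is +1.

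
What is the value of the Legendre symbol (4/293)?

1

Pull out 2^2: since 293 ≡ 5 (mod 8), (2/293) = -1, so (2/293)^2 = +1.
Reached (1/293) = 1. Collecting the sign flips along the way, the symbol is +1.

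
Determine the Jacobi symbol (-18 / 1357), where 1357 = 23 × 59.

First reduce: -18 ≡ 1339 (mod 1357).
Reciprocity: 1339 ≡ 3 and 1357 ≡ 1 (mod 4), so (1339/1357) = +(1357/1339).
Reduce top mod 1339: now compute (18/1339).
Pull out 2: since 1339 ≡ 3 (mod 8), (2/1339) = -1.
Reciprocity: 9 ≡ 1 and 1339 ≡ 3 (mod 4), so (9/1339) = +(1339/9).
Reduce top mod 9: now compute (7/9).
Reciprocity: 7 ≡ 3 and 9 ≡ 1 (mod 4), so (7/9) = +(9/7).
Reduce top mod 7: now compute (2/7).
Pull out 2: since 7 ≡ 7 (mod 8), (2/7) = +1.
Reached (1/7) = 1. Collecting the sign flips along the way, the symbol is -1.

-1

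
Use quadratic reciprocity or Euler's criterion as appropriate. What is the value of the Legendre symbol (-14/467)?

First reduce: -14 ≡ 453 (mod 467).
Reciprocity: 453 ≡ 1 and 467 ≡ 3 (mod 4), so (453/467) = +(467/453).
Reduce top mod 453: now compute (14/453).
Pull out 2: since 453 ≡ 5 (mod 8), (2/453) = -1.
Reciprocity: 7 ≡ 3 and 453 ≡ 1 (mod 4), so (7/453) = +(453/7).
Reduce top mod 7: now compute (5/7).
Reciprocity: 5 ≡ 1 and 7 ≡ 3 (mod 4), so (5/7) = +(7/5).
Reduce top mod 5: now compute (2/5).
Pull out 2: since 5 ≡ 5 (mod 8), (2/5) = -1.
Reached (1/5) = 1. Collecting the sign flips along the way, the symbol is +1.

1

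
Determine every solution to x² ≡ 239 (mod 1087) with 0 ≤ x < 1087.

470, 617

Since 1087 ≡ 3 (mod 4), a square root of 239 is 239^((1087+1)/4) = 239^272 mod 1087.
Repeated squaring: 239^2≡597, 239^4≡960, 239^8≡911, 239^16≡540, 239^32≡284, 239^64≡218, 239^128≡783, 239^256≡21 (mod 1087).
239^272 = 239^(256+16) ≡ 470 (mod 1087).
Check: 470² = 220900 ≡ 239 (mod 1087). The two roots are 470 and 617.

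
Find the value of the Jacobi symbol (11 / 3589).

1

Reciprocity: 11 ≡ 3 and 3589 ≡ 1 (mod 4), so (11/3589) = +(3589/11).
Reduce top mod 11: now compute (3/11).
Reciprocity: 3 ≡ 3 and 11 ≡ 3 (mod 4), so (3/11) = −(11/3).
Reduce top mod 3: now compute (2/3).
Pull out 2: since 3 ≡ 3 (mod 8), (2/3) = -1.
Reached (1/3) = 1. Collecting the sign flips along the way, the symbol is +1.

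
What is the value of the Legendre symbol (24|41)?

-1

Pull out 2^3: since 41 ≡ 1 (mod 8), (2/41) = +1, so (2/41)^3 = +1.
Reciprocity: 3 ≡ 3 and 41 ≡ 1 (mod 4), so (3/41) = +(41/3).
Reduce top mod 3: now compute (2/3).
Pull out 2: since 3 ≡ 3 (mod 8), (2/3) = -1.
Reached (1/3) = 1. Collecting the sign flips along the way, the symbol is -1.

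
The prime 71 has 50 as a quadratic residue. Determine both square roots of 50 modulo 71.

Since 71 ≡ 3 (mod 4), a square root of 50 is 50^((71+1)/4) = 50^18 mod 71.
Repeated squaring: 50^2≡15, 50^4≡12, 50^8≡2, 50^16≡4 (mod 71).
50^18 = 50^(16+2) ≡ 60 (mod 71).
Check: 60² = 3600 ≡ 50 (mod 71). The two roots are 11 and 60.

11, 60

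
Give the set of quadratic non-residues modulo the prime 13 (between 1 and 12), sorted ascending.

Square k = 1,…,6 (k and 13−k give the same square):
1²=1, 2²=4, 3²=9, 4²≡3, 5²≡12, 6²≡10 (mod 13).
The residues are {1, 3, 4, 9, 10, 12}; the non-residues are the remaining 6 nonzero classes.

2, 5, 6, 7, 8, 11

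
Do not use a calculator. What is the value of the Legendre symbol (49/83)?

Euler's criterion: (49/83) ≡ 49^41 (mod 83).
49^2 ≡ 77 (mod 83)
49^4 ≡ 36 (mod 83)
49^8 ≡ 51 (mod 83)
49^16 ≡ 28 (mod 83)
49^32 ≡ 37 (mod 83)
49^41 = 49^(32+8+1) ≡ 1 (mod 83).
Result is 1, so (49/83) = 1.

1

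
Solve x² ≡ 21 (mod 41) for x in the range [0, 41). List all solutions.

12, 29

41 ≡ 1 (mod 4), so we find a root by search.
Trying successive values, 12² = 144 ≡ 21 (mod 41). The other root is 41 − 12 = 29.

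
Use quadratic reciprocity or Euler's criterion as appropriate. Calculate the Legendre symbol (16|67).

1

Euler's criterion: (16/67) ≡ 16^33 (mod 67).
16^2 ≡ 55 (mod 67)
16^4 ≡ 10 (mod 67)
16^8 ≡ 33 (mod 67)
16^16 ≡ 17 (mod 67)
16^32 ≡ 21 (mod 67)
16^33 = 16^(32+1) ≡ 1 (mod 67).
Result is 1, so (16/67) = 1.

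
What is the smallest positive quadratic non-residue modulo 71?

7

(2/71) = +1, so 2 is a residue.
(3/71) = +1, so 3 is a residue.
(4/71) = +1, so 4 is a residue.
(5/71) = +1, so 5 is a residue.
(6/71) = +1, so 6 is a residue.
(7/71) = −1, so 7 is the smallest positive non-residue mod 71.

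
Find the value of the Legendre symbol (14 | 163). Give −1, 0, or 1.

Pull out 2: since 163 ≡ 3 (mod 8), (2/163) = -1.
Reciprocity: 7 ≡ 3 and 163 ≡ 3 (mod 4), so (7/163) = −(163/7).
Reduce top mod 7: now compute (2/7).
Pull out 2: since 7 ≡ 7 (mod 8), (2/7) = +1.
Reached (1/7) = 1. Collecting the sign flips along the way, the symbol is +1.

1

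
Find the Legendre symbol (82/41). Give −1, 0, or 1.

0

First reduce: 82 ≡ 0 (mod 41).
Top reduces to 0: gcd > 1, so the symbol is 0.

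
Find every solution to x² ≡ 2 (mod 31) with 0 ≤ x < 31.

Since 31 ≡ 3 (mod 4), a square root of 2 is 2^((31+1)/4) = 2^8 mod 31.
Repeated squaring: 2^2≡4, 2^4≡16, 2^8≡8 (mod 31).
2^8 = 2^(8) ≡ 8 (mod 31).
Check: 8² = 64 ≡ 2 (mod 31). The two roots are 8 and 23.

8, 23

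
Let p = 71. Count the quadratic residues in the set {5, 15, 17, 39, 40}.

3

(5/71) = +1 → QR.
(15/71) = +1 → QR.
(17/71) = -1 → non-residue.
(39/71) = -1 → non-residue.
(40/71) = +1 → QR.
Total quadratic residues among the 5: 3.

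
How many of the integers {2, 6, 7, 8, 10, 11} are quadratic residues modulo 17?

(2/17) = +1 → QR.
(6/17) = -1 → non-residue.
(7/17) = -1 → non-residue.
(8/17) = +1 → QR.
(10/17) = -1 → non-residue.
(11/17) = -1 → non-residue.
Total quadratic residues among the 6: 2.

2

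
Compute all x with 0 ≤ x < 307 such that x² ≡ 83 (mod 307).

Since 307 ≡ 3 (mod 4), a square root of 83 is 83^((307+1)/4) = 83^77 mod 307.
Repeated squaring: 83^2≡135, 83^4≡112, 83^8≡264, 83^16≡7, 83^32≡49, 83^64≡252 (mod 307).
83^77 = 83^(64+8+4+1) ≡ 156 (mod 307).
Check: 156² = 24336 ≡ 83 (mod 307). The two roots are 151 and 156.

151, 156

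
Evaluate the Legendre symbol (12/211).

Pull out 2^2: since 211 ≡ 3 (mod 8), (2/211) = -1, so (2/211)^2 = +1.
Reciprocity: 3 ≡ 3 and 211 ≡ 3 (mod 4), so (3/211) = −(211/3).
Reduce top mod 3: now compute (1/3).
Reached (1/3) = 1. Collecting the sign flips along the way, the symbol is -1.

-1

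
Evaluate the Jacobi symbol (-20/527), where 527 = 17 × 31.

1

First reduce: -20 ≡ 507 (mod 527).
Reciprocity: 507 ≡ 3 and 527 ≡ 3 (mod 4), so (507/527) = −(527/507).
Reduce top mod 507: now compute (20/507).
Pull out 2^2: since 507 ≡ 3 (mod 8), (2/507) = -1, so (2/507)^2 = +1.
Reciprocity: 5 ≡ 1 and 507 ≡ 3 (mod 4), so (5/507) = +(507/5).
Reduce top mod 5: now compute (2/5).
Pull out 2: since 5 ≡ 5 (mod 8), (2/5) = -1.
Reached (1/5) = 1. Collecting the sign flips along the way, the symbol is +1.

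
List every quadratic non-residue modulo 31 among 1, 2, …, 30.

Square k = 1,…,15 (k and 31−k give the same square):
1²=1, 2²=4, 3²=9, 4²=16, 5²=25, 6²≡5, 7²≡18, 8²≡2, 9²≡19, 10²≡7, 11²≡28, 12²≡20, 13²≡14, 14²≡10, 15²≡8 (mod 31).
The residues are {1, 2, 4, 5, 7, 8, 9, 10, 14, 16, 18, 19, 20, 25, 28}; the non-residues are the remaining 15 nonzero classes.

3 6 11 12 13 15 17 21 22 23 24 26 27 29 30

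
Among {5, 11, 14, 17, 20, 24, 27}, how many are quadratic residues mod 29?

3

(5/29) = +1 → QR.
(11/29) = -1 → non-residue.
(14/29) = -1 → non-residue.
(17/29) = -1 → non-residue.
(20/29) = +1 → QR.
(24/29) = +1 → QR.
(27/29) = -1 → non-residue.
Total quadratic residues among the 7: 3.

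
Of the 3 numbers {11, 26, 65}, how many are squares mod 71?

0

(11/71) = -1 → non-residue.
(26/71) = -1 → non-residue.
(65/71) = -1 → non-residue.
Total quadratic residues among the 3: 0.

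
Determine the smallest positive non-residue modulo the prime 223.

3

(2/223) = +1, so 2 is a residue.
(3/223) = −1, so 3 is the smallest positive non-residue mod 223.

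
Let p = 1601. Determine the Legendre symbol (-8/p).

1

First reduce: -8 ≡ 1593 (mod 1601).
Reciprocity: 1593 ≡ 1 and 1601 ≡ 1 (mod 4), so (1593/1601) = +(1601/1593).
Reduce top mod 1593: now compute (8/1593).
Pull out 2^3: since 1593 ≡ 1 (mod 8), (2/1593) = +1, so (2/1593)^3 = +1.
Reached (1/1593) = 1. Collecting the sign flips along the way, the symbol is +1.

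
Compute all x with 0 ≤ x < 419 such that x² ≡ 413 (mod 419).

149, 270

Since 419 ≡ 3 (mod 4), a square root of 413 is 413^((419+1)/4) = 413^105 mod 419.
Repeated squaring: 413^2≡36, 413^4≡39, 413^8≡264, 413^16≡142, 413^32≡52, 413^64≡190 (mod 419).
413^105 = 413^(64+32+8+1) ≡ 149 (mod 419).
Check: 149² = 22201 ≡ 413 (mod 419). The two roots are 149 and 270.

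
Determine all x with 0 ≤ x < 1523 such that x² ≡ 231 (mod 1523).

Since 1523 ≡ 3 (mod 4), a square root of 231 is 231^((1523+1)/4) = 231^381 mod 1523.
Repeated squaring: 231^2≡56, 231^4≡90, 231^8≡485, 231^16≡683, 231^32≡451, 231^64≡842, 231^128≡769, 231^256≡437 (mod 1523).
231^381 = 231^(256+64+32+16+8+4+1) ≡ 1178 (mod 1523).
Check: 1178² = 1387684 ≡ 231 (mod 1523). The two roots are 345 and 1178.

345, 1178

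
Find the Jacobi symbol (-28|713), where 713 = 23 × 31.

First reduce: -28 ≡ 685 (mod 713).
Reciprocity: 685 ≡ 1 and 713 ≡ 1 (mod 4), so (685/713) = +(713/685).
Reduce top mod 685: now compute (28/685).
Pull out 2^2: since 685 ≡ 5 (mod 8), (2/685) = -1, so (2/685)^2 = +1.
Reciprocity: 7 ≡ 3 and 685 ≡ 1 (mod 4), so (7/685) = +(685/7).
Reduce top mod 7: now compute (6/7).
Pull out 2: since 7 ≡ 7 (mod 8), (2/7) = +1.
Reciprocity: 3 ≡ 3 and 7 ≡ 3 (mod 4), so (3/7) = −(7/3).
Reduce top mod 3: now compute (1/3).
Reached (1/3) = 1. Collecting the sign flips along the way, the symbol is -1.

-1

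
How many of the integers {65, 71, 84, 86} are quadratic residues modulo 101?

3

(65/101) = +1 → QR.
(71/101) = +1 → QR.
(84/101) = +1 → QR.
(86/101) = -1 → non-residue.
Total quadratic residues among the 4: 3.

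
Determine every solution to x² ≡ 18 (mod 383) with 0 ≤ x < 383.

Since 383 ≡ 3 (mod 4), a square root of 18 is 18^((383+1)/4) = 18^96 mod 383.
Repeated squaring: 18^2≡324, 18^4≡34, 18^8≡7, 18^16≡49, 18^32≡103, 18^64≡268 (mod 383).
18^96 = 18^(64+32) ≡ 28 (mod 383).
Check: 28² = 784 ≡ 18 (mod 383). The two roots are 28 and 355.

28, 355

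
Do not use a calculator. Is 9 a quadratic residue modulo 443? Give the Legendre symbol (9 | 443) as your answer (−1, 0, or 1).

1

Euler's criterion: (9/443) ≡ 9^221 (mod 443).
9^2 ≡ 81 (mod 443)
9^4 ≡ 359 (mod 443)
9^8 ≡ 411 (mod 443)
9^16 ≡ 138 (mod 443)
9^32 ≡ 438 (mod 443)
9^64 ≡ 25 (mod 443)
9^128 ≡ 182 (mod 443)
9^221 = 9^(128+64+16+8+4+1) ≡ 1 (mod 443).
Result is 1, so (9/443) = 1.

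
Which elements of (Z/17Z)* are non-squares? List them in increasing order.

Square k = 1,…,8 (k and 17−k give the same square):
1²=1, 2²=4, 3²=9, 4²=16, 5²≡8, 6²≡2, 7²≡15, 8²≡13 (mod 17).
The residues are {1, 2, 4, 8, 9, 13, 15, 16}; the non-residues are the remaining 8 nonzero classes.

3,5,6,7,10,11,12,14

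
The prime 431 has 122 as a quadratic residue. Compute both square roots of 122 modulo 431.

Since 431 ≡ 3 (mod 4), a square root of 122 is 122^((431+1)/4) = 122^108 mod 431.
Repeated squaring: 122^2≡230, 122^4≡318, 122^8≡270, 122^16≡61, 122^32≡273, 122^64≡397 (mod 431).
122^108 = 122^(64+32+8+4) ≡ 98 (mod 431).
Check: 98² = 9604 ≡ 122 (mod 431). The two roots are 98 and 333.

98, 333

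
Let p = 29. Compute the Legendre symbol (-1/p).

First reduce: -1 ≡ 28 (mod 29).
Pull out 2^2: since 29 ≡ 5 (mod 8), (2/29) = -1, so (2/29)^2 = +1.
Reciprocity: 7 ≡ 3 and 29 ≡ 1 (mod 4), so (7/29) = +(29/7).
Reduce top mod 7: now compute (1/7).
Reached (1/7) = 1. Collecting the sign flips along the way, the symbol is +1.

1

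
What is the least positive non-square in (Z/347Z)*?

2

(2/347) = −1, so 2 is the smallest positive non-residue mod 347.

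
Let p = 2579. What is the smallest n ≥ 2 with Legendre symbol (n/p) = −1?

(2/2579) = −1, so 2 is the smallest positive non-residue mod 2579.

2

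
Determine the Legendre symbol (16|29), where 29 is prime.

1

Euler's criterion: (16/29) ≡ 16^14 (mod 29).
16^2 ≡ 24 (mod 29)
16^4 ≡ 25 (mod 29)
16^8 ≡ 16 (mod 29)
16^14 = 16^(8+4+2) ≡ 1 (mod 29).
Result is 1, so (16/29) = 1.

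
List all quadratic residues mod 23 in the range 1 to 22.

Square k = 1,…,11 (k and 23−k give the same square):
1²=1, 2²=4, 3²=9, 4²=16, 5²≡2, 6²≡13, 7²≡3, 8²≡18, 9²≡12, 10²≡8, 11²≡6 (mod 23).
So the quadratic residues mod 23 are {1, 2, 3, 4, 6, 8, 9, 12, 13, 16, 18}.

1 2 3 4 6 8 9 12 13 16 18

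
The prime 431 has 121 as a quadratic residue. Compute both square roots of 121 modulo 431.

11, 420

Since 431 ≡ 3 (mod 4), a square root of 121 is 121^((431+1)/4) = 121^108 mod 431.
Repeated squaring: 121^2≡418, 121^4≡169, 121^8≡115, 121^16≡295, 121^32≡394, 121^64≡76 (mod 431).
121^108 = 121^(64+32+8+4) ≡ 11 (mod 431).
Check: 11² = 121 ≡ 121 (mod 431). The two roots are 11 and 420.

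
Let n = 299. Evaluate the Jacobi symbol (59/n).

Reciprocity: 59 ≡ 3 and 299 ≡ 3 (mod 4), so (59/299) = −(299/59).
Reduce top mod 59: now compute (4/59).
Pull out 2^2: since 59 ≡ 3 (mod 8), (2/59) = -1, so (2/59)^2 = +1.
Reached (1/59) = 1. Collecting the sign flips along the way, the symbol is -1.

-1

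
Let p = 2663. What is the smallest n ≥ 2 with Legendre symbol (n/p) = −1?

(2/2663) = +1, so 2 is a residue.
(3/2663) = +1, so 3 is a residue.
(4/2663) = +1, so 4 is a residue.
(5/2663) = −1, so 5 is the smallest positive non-residue mod 2663.

5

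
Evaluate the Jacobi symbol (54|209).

Pull out 2: since 209 ≡ 1 (mod 8), (2/209) = +1.
Reciprocity: 27 ≡ 3 and 209 ≡ 1 (mod 4), so (27/209) = +(209/27).
Reduce top mod 27: now compute (20/27).
Pull out 2^2: since 27 ≡ 3 (mod 8), (2/27) = -1, so (2/27)^2 = +1.
Reciprocity: 5 ≡ 1 and 27 ≡ 3 (mod 4), so (5/27) = +(27/5).
Reduce top mod 5: now compute (2/5).
Pull out 2: since 5 ≡ 5 (mod 8), (2/5) = -1.
Reached (1/5) = 1. Collecting the sign flips along the way, the symbol is -1.

-1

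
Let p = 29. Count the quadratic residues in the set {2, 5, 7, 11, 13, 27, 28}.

4

(2/29) = -1 → non-residue.
(5/29) = +1 → QR.
(7/29) = +1 → QR.
(11/29) = -1 → non-residue.
(13/29) = +1 → QR.
(27/29) = -1 → non-residue.
(28/29) = +1 → QR.
Total quadratic residues among the 7: 4.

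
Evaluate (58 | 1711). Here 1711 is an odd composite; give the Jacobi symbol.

Pull out 2: since 1711 ≡ 7 (mod 8), (2/1711) = +1.
Reciprocity: 29 ≡ 1 and 1711 ≡ 3 (mod 4), so (29/1711) = +(1711/29).
Reduce top mod 29: now compute (0/29).
Top reduces to 0: gcd > 1, so the symbol is 0.

0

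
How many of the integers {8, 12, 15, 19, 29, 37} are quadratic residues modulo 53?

(8/53) = -1 → non-residue.
(12/53) = -1 → non-residue.
(15/53) = +1 → QR.
(19/53) = -1 → non-residue.
(29/53) = +1 → QR.
(37/53) = +1 → QR.
Total quadratic residues among the 6: 3.

3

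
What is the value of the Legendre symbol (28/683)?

Pull out 2^2: since 683 ≡ 3 (mod 8), (2/683) = -1, so (2/683)^2 = +1.
Reciprocity: 7 ≡ 3 and 683 ≡ 3 (mod 4), so (7/683) = −(683/7).
Reduce top mod 7: now compute (4/7).
Pull out 2^2: since 7 ≡ 7 (mod 8), (2/7) = +1, so (2/7)^2 = +1.
Reached (1/7) = 1. Collecting the sign flips along the way, the symbol is -1.

-1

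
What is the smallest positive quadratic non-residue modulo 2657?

(2/2657) = +1, so 2 is a residue.
(3/2657) = −1, so 3 is the smallest positive non-residue mod 2657.

3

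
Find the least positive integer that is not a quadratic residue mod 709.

2

(2/709) = −1, so 2 is the smallest positive non-residue mod 709.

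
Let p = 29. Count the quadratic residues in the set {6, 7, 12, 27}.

(6/29) = +1 → QR.
(7/29) = +1 → QR.
(12/29) = -1 → non-residue.
(27/29) = -1 → non-residue.
Total quadratic residues among the 4: 2.

2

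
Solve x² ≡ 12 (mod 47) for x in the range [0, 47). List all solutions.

23, 24

Since 47 ≡ 3 (mod 4), a square root of 12 is 12^((47+1)/4) = 12^12 mod 47.
Repeated squaring: 12^2≡3, 12^4≡9, 12^8≡34 (mod 47).
12^12 = 12^(8+4) ≡ 24 (mod 47).
Check: 24² = 576 ≡ 12 (mod 47). The two roots are 23 and 24.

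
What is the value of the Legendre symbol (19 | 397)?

1

Reciprocity: 19 ≡ 3 and 397 ≡ 1 (mod 4), so (19/397) = +(397/19).
Reduce top mod 19: now compute (17/19).
Reciprocity: 17 ≡ 1 and 19 ≡ 3 (mod 4), so (17/19) = +(19/17).
Reduce top mod 17: now compute (2/17).
Pull out 2: since 17 ≡ 1 (mod 8), (2/17) = +1.
Reached (1/17) = 1. Collecting the sign flips along the way, the symbol is +1.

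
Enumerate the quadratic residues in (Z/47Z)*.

Square k = 1,…,23 (k and 47−k give the same square):
1²=1, 2²=4, 3²=9, 4²=16, 5²=25, 6²=36, 7²≡2, 8²≡17, 9²≡34, 10²≡6, 11²≡27, 12²≡3, 13²≡28, 14²≡8, 15²≡37, 16²≡21, 17²≡7, 18²≡42, 19²≡32, 20²≡24, 21²≡18, 22²≡14, 23²≡12 (mod 47).
So the quadratic residues mod 47 are {1, 2, 3, 4, 6, 7, 8, 9, 12, 14, 16, 17, 18, 21, 24, 25, 27, 28, 32, 34, 36, 37, 42}.

1,2,3,4,6,7,8,9,12,14,16,17,18,21,24,25,27,28,32,34,36,37,42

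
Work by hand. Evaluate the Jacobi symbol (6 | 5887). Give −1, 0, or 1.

-1

Pull out 2: since 5887 ≡ 7 (mod 8), (2/5887) = +1.
Reciprocity: 3 ≡ 3 and 5887 ≡ 3 (mod 4), so (3/5887) = −(5887/3).
Reduce top mod 3: now compute (1/3).
Reached (1/3) = 1. Collecting the sign flips along the way, the symbol is -1.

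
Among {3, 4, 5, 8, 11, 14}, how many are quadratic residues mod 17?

2

(3/17) = -1 → non-residue.
(4/17) = +1 → QR.
(5/17) = -1 → non-residue.
(8/17) = +1 → QR.
(11/17) = -1 → non-residue.
(14/17) = -1 → non-residue.
Total quadratic residues among the 6: 2.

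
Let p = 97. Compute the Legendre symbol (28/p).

-1

Euler's criterion: (28/97) ≡ 28^48 (mod 97).
28^2 ≡ 8 (mod 97)
28^4 ≡ 64 (mod 97)
28^8 ≡ 22 (mod 97)
28^16 ≡ 96 (mod 97)
28^32 ≡ 1 (mod 97)
28^48 = 28^(32+16) ≡ 96 (mod 97).
Result is 96 ≡ −1, so (28/97) = −1.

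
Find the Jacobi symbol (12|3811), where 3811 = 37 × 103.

-1

Pull out 2^2: since 3811 ≡ 3 (mod 8), (2/3811) = -1, so (2/3811)^2 = +1.
Reciprocity: 3 ≡ 3 and 3811 ≡ 3 (mod 4), so (3/3811) = −(3811/3).
Reduce top mod 3: now compute (1/3).
Reached (1/3) = 1. Collecting the sign flips along the way, the symbol is -1.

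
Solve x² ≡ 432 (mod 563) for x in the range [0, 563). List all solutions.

Since 563 ≡ 3 (mod 4), a square root of 432 is 432^((563+1)/4) = 432^141 mod 563.
Repeated squaring: 432^2≡271, 432^4≡251, 432^8≡508, 432^16≡210, 432^32≡186, 432^64≡253, 432^128≡390 (mod 563).
432^141 = 432^(128+8+4+1) ≡ 326 (mod 563).
Check: 326² = 106276 ≡ 432 (mod 563). The two roots are 237 and 326.

237, 326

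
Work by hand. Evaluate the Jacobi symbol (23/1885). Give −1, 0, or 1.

-1

Reciprocity: 23 ≡ 3 and 1885 ≡ 1 (mod 4), so (23/1885) = +(1885/23).
Reduce top mod 23: now compute (22/23).
Pull out 2: since 23 ≡ 7 (mod 8), (2/23) = +1.
Reciprocity: 11 ≡ 3 and 23 ≡ 3 (mod 4), so (11/23) = −(23/11).
Reduce top mod 11: now compute (1/11).
Reached (1/11) = 1. Collecting the sign flips along the way, the symbol is -1.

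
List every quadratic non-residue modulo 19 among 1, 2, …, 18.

Square k = 1,…,9 (k and 19−k give the same square):
1²=1, 2²=4, 3²=9, 4²=16, 5²≡6, 6²≡17, 7²≡11, 8²≡7, 9²≡5 (mod 19).
The residues are {1, 4, 5, 6, 7, 9, 11, 16, 17}; the non-residues are the remaining 9 nonzero classes.

2,3,8,10,12,13,14,15,18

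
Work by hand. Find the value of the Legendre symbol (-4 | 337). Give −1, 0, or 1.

First reduce: -4 ≡ 333 (mod 337).
Reciprocity: 333 ≡ 1 and 337 ≡ 1 (mod 4), so (333/337) = +(337/333).
Reduce top mod 333: now compute (4/333).
Pull out 2^2: since 333 ≡ 5 (mod 8), (2/333) = -1, so (2/333)^2 = +1.
Reached (1/333) = 1. Collecting the sign flips along the way, the symbol is +1.

1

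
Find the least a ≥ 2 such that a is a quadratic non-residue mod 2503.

3

(2/2503) = +1, so 2 is a residue.
(3/2503) = −1, so 3 is the smallest positive non-residue mod 2503.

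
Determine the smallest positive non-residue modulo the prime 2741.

(2/2741) = −1, so 2 is the smallest positive non-residue mod 2741.

2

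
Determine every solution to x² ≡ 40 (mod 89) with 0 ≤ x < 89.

89 ≡ 1 (mod 4), so we find a root by search.
Trying successive values, 29² = 841 ≡ 40 (mod 89). The other root is 89 − 29 = 60.

29, 60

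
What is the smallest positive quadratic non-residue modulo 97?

5

(2/97) = +1, so 2 is a residue.
(3/97) = +1, so 3 is a residue.
(4/97) = +1, so 4 is a residue.
(5/97) = −1, so 5 is the smallest positive non-residue mod 97.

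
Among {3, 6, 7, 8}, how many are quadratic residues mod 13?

1

(3/13) = +1 → QR.
(6/13) = -1 → non-residue.
(7/13) = -1 → non-residue.
(8/13) = -1 → non-residue.
Total quadratic residues among the 4: 1.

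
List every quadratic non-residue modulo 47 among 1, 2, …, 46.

5, 10, 11, 13, 15, 19, 20, 22, 23, 26, 29, 30, 31, 33, 35, 38, 39, 40, 41, 43, 44, 45, 46

Square k = 1,…,23 (k and 47−k give the same square):
1²=1, 2²=4, 3²=9, 4²=16, 5²=25, 6²=36, 7²≡2, 8²≡17, 9²≡34, 10²≡6, 11²≡27, 12²≡3, 13²≡28, 14²≡8, 15²≡37, 16²≡21, 17²≡7, 18²≡42, 19²≡32, 20²≡24, 21²≡18, 22²≡14, 23²≡12 (mod 47).
The residues are {1, 2, 3, 4, 6, 7, 8, 9, 12, 14, 16, 17, 18, 21, 24, 25, 27, 28, 32, 34, 36, 37, 42}; the non-residues are the remaining 23 nonzero classes.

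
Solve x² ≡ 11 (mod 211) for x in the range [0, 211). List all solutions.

Since 211 ≡ 3 (mod 4), a square root of 11 is 11^((211+1)/4) = 11^53 mod 211.
Repeated squaring: 11^2≡121, 11^4≡82, 11^8≡183, 11^16≡151, 11^32≡13 (mod 211).
11^53 = 11^(32+16+4+1) ≡ 125 (mod 211).
Check: 125² = 15625 ≡ 11 (mod 211). The two roots are 86 and 125.

86, 125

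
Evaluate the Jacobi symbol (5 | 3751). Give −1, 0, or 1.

Reciprocity: 5 ≡ 1 and 3751 ≡ 3 (mod 4), so (5/3751) = +(3751/5).
Reduce top mod 5: now compute (1/5).
Reached (1/5) = 1. Collecting the sign flips along the way, the symbol is +1.

1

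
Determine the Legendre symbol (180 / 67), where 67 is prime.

Euler's criterion: (180/67) ≡ 46^33 (mod 67).
46^2 ≡ 39 (mod 67)
46^4 ≡ 47 (mod 67)
46^8 ≡ 65 (mod 67)
46^16 ≡ 4 (mod 67)
46^32 ≡ 16 (mod 67)
46^33 = 46^(32+1) ≡ 66 (mod 67).
Result is 66 ≡ −1, so (180/67) = −1.

-1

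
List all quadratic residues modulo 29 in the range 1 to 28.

1 4 5 6 7 9 13 16 20 22 23 24 25 28

Square k = 1,…,14 (k and 29−k give the same square):
1²=1, 2²=4, 3²=9, 4²=16, 5²=25, 6²≡7, 7²≡20, 8²≡6, 9²≡23, 10²≡13, 11²≡5, 12²≡28, 13²≡24, 14²≡22 (mod 29).
So the quadratic residues mod 29 are {1, 4, 5, 6, 7, 9, 13, 16, 20, 22, 23, 24, 25, 28}.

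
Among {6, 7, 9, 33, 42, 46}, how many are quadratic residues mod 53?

5

(6/53) = +1 → QR.
(7/53) = +1 → QR.
(9/53) = +1 → QR.
(33/53) = -1 → non-residue.
(42/53) = +1 → QR.
(46/53) = +1 → QR.
Total quadratic residues among the 6: 5.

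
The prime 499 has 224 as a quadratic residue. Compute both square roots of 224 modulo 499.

Since 499 ≡ 3 (mod 4), a square root of 224 is 224^((499+1)/4) = 224^125 mod 499.
Repeated squaring: 224^2≡276, 224^4≡328, 224^8≡299, 224^16≡80, 224^32≡412, 224^64≡84 (mod 499).
224^125 = 224^(64+32+16+8+4+1) ≡ 133 (mod 499).
Check: 133² = 17689 ≡ 224 (mod 499). The two roots are 133 and 366.

133, 366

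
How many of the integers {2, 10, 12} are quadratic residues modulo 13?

(2/13) = -1 → non-residue.
(10/13) = +1 → QR.
(12/13) = +1 → QR.
Total quadratic residues among the 3: 2.

2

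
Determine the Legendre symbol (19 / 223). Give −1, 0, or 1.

1

Euler's criterion: (19/223) ≡ 19^111 (mod 223).
19^2 ≡ 138 (mod 223)
19^4 ≡ 89 (mod 223)
19^8 ≡ 116 (mod 223)
19^16 ≡ 76 (mod 223)
19^32 ≡ 201 (mod 223)
19^64 ≡ 38 (mod 223)
19^111 = 19^(64+32+8+4+2+1) ≡ 1 (mod 223).
Result is 1, so (19/223) = 1.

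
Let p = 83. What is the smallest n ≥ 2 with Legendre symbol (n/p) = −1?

(2/83) = −1, so 2 is the smallest positive non-residue mod 83.

2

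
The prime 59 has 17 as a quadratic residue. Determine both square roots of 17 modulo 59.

Since 59 ≡ 3 (mod 4), a square root of 17 is 17^((59+1)/4) = 17^15 mod 59.
Repeated squaring: 17^2≡53, 17^4≡36, 17^8≡57 (mod 59).
17^15 = 17^(8+4+2+1) ≡ 28 (mod 59).
Check: 28² = 784 ≡ 17 (mod 59). The two roots are 28 and 31.

28, 31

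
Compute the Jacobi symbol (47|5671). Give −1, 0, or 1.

1

Reciprocity: 47 ≡ 3 and 5671 ≡ 3 (mod 4), so (47/5671) = −(5671/47).
Reduce top mod 47: now compute (31/47).
Reciprocity: 31 ≡ 3 and 47 ≡ 3 (mod 4), so (31/47) = −(47/31).
Reduce top mod 31: now compute (16/31).
Pull out 2^4: since 31 ≡ 7 (mod 8), (2/31) = +1, so (2/31)^4 = +1.
Reached (1/31) = 1. Collecting the sign flips along the way, the symbol is +1.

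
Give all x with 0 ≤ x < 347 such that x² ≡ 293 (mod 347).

Since 347 ≡ 3 (mod 4), a square root of 293 is 293^((347+1)/4) = 293^87 mod 347.
Repeated squaring: 293^2≡140, 293^4≡168, 293^8≡117, 293^16≡156, 293^32≡46, 293^64≡34 (mod 347).
293^87 = 293^(64+16+4+2+1) ≡ 306 (mod 347).
Check: 306² = 93636 ≡ 293 (mod 347). The two roots are 41 and 306.

41, 306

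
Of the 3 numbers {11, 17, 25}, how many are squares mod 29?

1

(11/29) = -1 → non-residue.
(17/29) = -1 → non-residue.
(25/29) = +1 → QR.
Total quadratic residues among the 3: 1.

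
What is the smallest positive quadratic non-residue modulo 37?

2

(2/37) = −1, so 2 is the smallest positive non-residue mod 37.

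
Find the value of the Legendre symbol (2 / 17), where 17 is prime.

1

Pull out 2: since 17 ≡ 1 (mod 8), (2/17) = +1.
Reached (1/17) = 1. Collecting the sign flips along the way, the symbol is +1.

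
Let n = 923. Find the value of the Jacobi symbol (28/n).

1

Pull out 2^2: since 923 ≡ 3 (mod 8), (2/923) = -1, so (2/923)^2 = +1.
Reciprocity: 7 ≡ 3 and 923 ≡ 3 (mod 4), so (7/923) = −(923/7).
Reduce top mod 7: now compute (6/7).
Pull out 2: since 7 ≡ 7 (mod 8), (2/7) = +1.
Reciprocity: 3 ≡ 3 and 7 ≡ 3 (mod 4), so (3/7) = −(7/3).
Reduce top mod 3: now compute (1/3).
Reached (1/3) = 1. Collecting the sign flips along the way, the symbol is +1.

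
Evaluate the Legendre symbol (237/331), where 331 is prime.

-1

Euler's criterion: (237/331) ≡ 237^165 (mod 331).
237^2 ≡ 230 (mod 331)
237^4 ≡ 271 (mod 331)
237^8 ≡ 290 (mod 331)
237^16 ≡ 26 (mod 331)
237^32 ≡ 14 (mod 331)
237^64 ≡ 196 (mod 331)
237^128 ≡ 20 (mod 331)
237^165 = 237^(128+32+4+1) ≡ 330 (mod 331).
Result is 330 ≡ −1, so (237/331) = −1.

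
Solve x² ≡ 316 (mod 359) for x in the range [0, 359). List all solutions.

68, 291

Since 359 ≡ 3 (mod 4), a square root of 316 is 316^((359+1)/4) = 316^90 mod 359.
Repeated squaring: 316^2≡54, 316^4≡44, 316^8≡141, 316^16≡136, 316^32≡187, 316^64≡146 (mod 359).
316^90 = 316^(64+16+8+2) ≡ 68 (mod 359).
Check: 68² = 4624 ≡ 316 (mod 359). The two roots are 68 and 291.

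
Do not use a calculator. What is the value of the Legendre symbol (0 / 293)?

Top reduces to 0: gcd > 1, so the symbol is 0.

0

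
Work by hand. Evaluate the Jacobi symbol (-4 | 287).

First reduce: -4 ≡ 283 (mod 287).
Reciprocity: 283 ≡ 3 and 287 ≡ 3 (mod 4), so (283/287) = −(287/283).
Reduce top mod 283: now compute (4/283).
Pull out 2^2: since 283 ≡ 3 (mod 8), (2/283) = -1, so (2/283)^2 = +1.
Reached (1/283) = 1. Collecting the sign flips along the way, the symbol is -1.

-1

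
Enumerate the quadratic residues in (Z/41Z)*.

1 2 4 5 8 9 10 16 18 20 21 23 25 31 32 33 36 37 39 40

Square k = 1,…,20 (k and 41−k give the same square):
1²=1, 2²=4, 3²=9, 4²=16, 5²=25, 6²=36, 7²≡8, 8²≡23, 9²≡40, 10²≡18, 11²≡39, 12²≡21, 13²≡5, 14²≡32, 15²≡20, 16²≡10, 17²≡2, 18²≡37, 19²≡33, 20²≡31 (mod 41).
So the quadratic residues mod 41 are {1, 2, 4, 5, 8, 9, 10, 16, 18, 20, 21, 23, 25, 31, 32, 33, 36, 37, 39, 40}.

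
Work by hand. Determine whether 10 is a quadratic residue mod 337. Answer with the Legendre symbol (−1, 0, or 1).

Pull out 2: since 337 ≡ 1 (mod 8), (2/337) = +1.
Reciprocity: 5 ≡ 1 and 337 ≡ 1 (mod 4), so (5/337) = +(337/5).
Reduce top mod 5: now compute (2/5).
Pull out 2: since 5 ≡ 5 (mod 8), (2/5) = -1.
Reached (1/5) = 1. Collecting the sign flips along the way, the symbol is -1.

-1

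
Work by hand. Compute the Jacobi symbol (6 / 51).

Pull out 2: since 51 ≡ 3 (mod 8), (2/51) = -1.
Reciprocity: 3 ≡ 3 and 51 ≡ 3 (mod 4), so (3/51) = −(51/3).
Reduce top mod 3: now compute (0/3).
Top reduces to 0: gcd > 1, so the symbol is 0.

0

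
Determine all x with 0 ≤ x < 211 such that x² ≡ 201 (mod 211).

74, 137

Since 211 ≡ 3 (mod 4), a square root of 201 is 201^((211+1)/4) = 201^53 mod 211.
Repeated squaring: 201^2≡100, 201^4≡83, 201^8≡137, 201^16≡201, 201^32≡100 (mod 211).
201^53 = 201^(32+16+4+1) ≡ 137 (mod 211).
Check: 137² = 18769 ≡ 201 (mod 211). The two roots are 74 and 137.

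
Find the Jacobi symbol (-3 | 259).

First reduce: -3 ≡ 256 (mod 259).
Pull out 2^8: since 259 ≡ 3 (mod 8), (2/259) = -1, so (2/259)^8 = +1.
Reached (1/259) = 1. Collecting the sign flips along the way, the symbol is +1.

1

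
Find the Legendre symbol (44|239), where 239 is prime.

1

Pull out 2^2: since 239 ≡ 7 (mod 8), (2/239) = +1, so (2/239)^2 = +1.
Reciprocity: 11 ≡ 3 and 239 ≡ 3 (mod 4), so (11/239) = −(239/11).
Reduce top mod 11: now compute (8/11).
Pull out 2^3: since 11 ≡ 3 (mod 8), (2/11) = -1, so (2/11)^3 = -1.
Reached (1/11) = 1. Collecting the sign flips along the way, the symbol is +1.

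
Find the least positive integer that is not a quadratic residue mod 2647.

(2/2647) = +1, so 2 is a residue.
(3/2647) = −1, so 3 is the smallest positive non-residue mod 2647.

3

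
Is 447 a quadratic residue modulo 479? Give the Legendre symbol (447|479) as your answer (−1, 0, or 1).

Euler's criterion: (447/479) ≡ 447^239 (mod 479).
447^2 ≡ 66 (mod 479)
447^4 ≡ 45 (mod 479)
447^8 ≡ 109 (mod 479)
447^16 ≡ 385 (mod 479)
447^32 ≡ 214 (mod 479)
447^64 ≡ 291 (mod 479)
447^128 ≡ 377 (mod 479)
447^239 = 447^(128+64+32+8+4+2+1) ≡ 478 (mod 479).
Result is 478 ≡ −1, so (447/479) = −1.

-1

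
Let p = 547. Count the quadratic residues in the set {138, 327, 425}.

(138/547) = -1 → non-residue.
(327/547) = +1 → QR.
(425/547) = -1 → non-residue.
Total quadratic residues among the 3: 1.

1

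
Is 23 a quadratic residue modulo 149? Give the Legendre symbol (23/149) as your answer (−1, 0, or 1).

-1

Reciprocity: 23 ≡ 3 and 149 ≡ 1 (mod 4), so (23/149) = +(149/23).
Reduce top mod 23: now compute (11/23).
Reciprocity: 11 ≡ 3 and 23 ≡ 3 (mod 4), so (11/23) = −(23/11).
Reduce top mod 11: now compute (1/11).
Reached (1/11) = 1. Collecting the sign flips along the way, the symbol is -1.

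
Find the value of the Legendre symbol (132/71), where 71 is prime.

-1

Euler's criterion: (132/71) ≡ 61^35 (mod 71).
61^2 ≡ 29 (mod 71)
61^4 ≡ 60 (mod 71)
61^8 ≡ 50 (mod 71)
61^16 ≡ 15 (mod 71)
61^32 ≡ 12 (mod 71)
61^35 = 61^(32+2+1) ≡ 70 (mod 71).
Result is 70 ≡ −1, so (132/71) = −1.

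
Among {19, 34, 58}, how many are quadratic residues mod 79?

(19/79) = +1 → QR.
(34/79) = -1 → non-residue.
(58/79) = -1 → non-residue.
Total quadratic residues among the 3: 1.

1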